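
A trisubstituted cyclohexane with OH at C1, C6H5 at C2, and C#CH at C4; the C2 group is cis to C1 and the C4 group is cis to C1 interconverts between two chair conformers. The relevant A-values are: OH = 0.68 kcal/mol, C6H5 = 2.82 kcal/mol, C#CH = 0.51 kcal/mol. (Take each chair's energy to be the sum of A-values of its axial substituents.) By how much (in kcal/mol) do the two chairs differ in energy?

2.65 kcal/mol

Chair I (hydroxyl axial, phenyl equatorial, ethynyl equatorial): E = 0.68 kcal/mol.
Chair II (hydroxyl equatorial, phenyl axial, ethynyl axial): E = 3.33 kcal/mol.
ΔE = 3.33 − 0.68 = 2.65 kcal/mol; chair I is more stable.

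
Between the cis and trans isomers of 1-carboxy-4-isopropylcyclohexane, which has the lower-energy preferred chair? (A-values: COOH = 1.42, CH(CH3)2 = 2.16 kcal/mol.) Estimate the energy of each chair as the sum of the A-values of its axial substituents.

trans

At 1,4 positions (parity opposite): cis → (a,e or e,a); trans → (e,e or a,a).
Best chair for cis: E = 1.42 kcal/mol; best chair for trans: E = 0.00 kcal/mol.
The trans isomer is lower by 1.42 kcal/mol.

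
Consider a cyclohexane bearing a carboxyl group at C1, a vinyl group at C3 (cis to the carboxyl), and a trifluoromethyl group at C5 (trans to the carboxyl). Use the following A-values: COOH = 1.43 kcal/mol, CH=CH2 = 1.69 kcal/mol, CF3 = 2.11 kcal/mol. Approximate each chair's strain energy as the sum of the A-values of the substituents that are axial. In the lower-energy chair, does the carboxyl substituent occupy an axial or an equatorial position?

equatorial

Chair I (carboxyl axial, vinyl axial, trifluoromethyl equatorial): E = 3.12 kcal/mol.
Chair II (carboxyl equatorial, vinyl equatorial, trifluoromethyl axial): E = 2.11 kcal/mol.
Chair II is the more stable (lower-energy) conformer, and in that chair the carboxyl group is equatorial.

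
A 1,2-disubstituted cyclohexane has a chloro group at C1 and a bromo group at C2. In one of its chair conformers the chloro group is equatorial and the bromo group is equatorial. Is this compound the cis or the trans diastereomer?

trans

C1 and C2 have opposite parity, so their axial bonds point in opposite directions.
With opposite-parity carbons, two substituents on the same face are one axial and one equatorial; opposite faces give both axial or both equatorial.
Here the groups are equatorial/equatorial → opposite face → trans.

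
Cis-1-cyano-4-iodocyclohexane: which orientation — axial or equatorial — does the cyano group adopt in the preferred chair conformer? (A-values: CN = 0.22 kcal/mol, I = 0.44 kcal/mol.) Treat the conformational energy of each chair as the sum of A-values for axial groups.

axial

C1 and C4 have opposite parity, so for the cis isomer the two substituents are one axial and one equatorial in each chair.
Chair I (cyano axial, iodo equatorial): E = 0.22 kcal/mol.
Chair II (cyano equatorial, iodo axial): E = 0.44 kcal/mol.
Chair I is the more stable (lower-energy) conformer, and in that chair the cyano group is axial.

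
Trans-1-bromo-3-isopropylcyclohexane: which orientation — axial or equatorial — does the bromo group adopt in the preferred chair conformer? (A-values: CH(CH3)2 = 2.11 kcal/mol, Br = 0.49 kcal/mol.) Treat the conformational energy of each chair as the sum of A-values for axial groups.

axial

C1 and C3 have the same parity, so for the trans isomer the two substituents are one axial and one equatorial in each chair.
Chair I (isopropyl axial, bromo equatorial): E = 2.11 kcal/mol.
Chair II (isopropyl equatorial, bromo axial): E = 0.49 kcal/mol.
Chair II is the more stable (lower-energy) conformer, and in that chair the bromo group is axial.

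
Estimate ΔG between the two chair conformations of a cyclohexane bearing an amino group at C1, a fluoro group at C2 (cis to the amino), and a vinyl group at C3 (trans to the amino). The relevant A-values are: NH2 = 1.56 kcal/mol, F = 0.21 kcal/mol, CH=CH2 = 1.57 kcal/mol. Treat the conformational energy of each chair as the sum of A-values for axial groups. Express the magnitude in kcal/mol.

0.22 kcal/mol

Chair I (amino axial, fluoro equatorial, vinyl equatorial): E = 1.56 kcal/mol.
Chair II (amino equatorial, fluoro axial, vinyl axial): E = 1.78 kcal/mol.
ΔE = 1.78 − 1.56 = 0.22 kcal/mol; chair I is more stable.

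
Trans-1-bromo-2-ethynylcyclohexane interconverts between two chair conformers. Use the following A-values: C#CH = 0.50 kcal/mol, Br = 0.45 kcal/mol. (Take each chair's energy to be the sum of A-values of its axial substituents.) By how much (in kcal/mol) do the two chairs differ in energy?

0.95 kcal/mol

C1 and C2 have opposite parity, so for the trans isomer the two substituents are e,e in one chair and a,a in the other.
Chair I (ethynyl axial, bromo axial): E = 0.95 kcal/mol.
Chair II (ethynyl equatorial, bromo equatorial): E = 0.00 kcal/mol.
ΔE = 0.95 − 0.00 = 0.95 kcal/mol; chair II is more stable.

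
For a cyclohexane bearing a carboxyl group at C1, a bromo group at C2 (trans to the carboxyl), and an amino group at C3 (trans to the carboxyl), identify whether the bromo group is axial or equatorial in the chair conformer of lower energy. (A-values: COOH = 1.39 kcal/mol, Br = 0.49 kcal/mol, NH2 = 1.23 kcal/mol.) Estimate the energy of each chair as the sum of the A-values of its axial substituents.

Chair I (carboxyl axial, bromo axial, amino equatorial): E = 1.88 kcal/mol.
Chair II (carboxyl equatorial, bromo equatorial, amino axial): E = 1.23 kcal/mol.
Chair II is the more stable (lower-energy) conformer, and in that chair the bromo group is equatorial.

equatorial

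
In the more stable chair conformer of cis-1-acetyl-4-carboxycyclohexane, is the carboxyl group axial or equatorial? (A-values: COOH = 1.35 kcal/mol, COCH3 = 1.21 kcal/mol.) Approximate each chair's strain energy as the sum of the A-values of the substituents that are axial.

C1 and C4 have opposite parity, so for the cis isomer the two substituents are one axial and one equatorial in each chair.
Chair I (carboxyl axial, acetyl equatorial): E = 1.35 kcal/mol.
Chair II (carboxyl equatorial, acetyl axial): E = 1.21 kcal/mol.
Chair II is the more stable (lower-energy) conformer, and in that chair the carboxyl group is equatorial.

equatorial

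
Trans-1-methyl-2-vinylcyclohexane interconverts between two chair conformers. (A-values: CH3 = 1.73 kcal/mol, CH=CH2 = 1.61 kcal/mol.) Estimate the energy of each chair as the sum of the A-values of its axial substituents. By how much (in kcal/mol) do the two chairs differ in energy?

3.34 kcal/mol

C1 and C2 have opposite parity, so for the trans isomer the two substituents are e,e in one chair and a,a in the other.
Chair I (methyl axial, vinyl axial): E = 3.34 kcal/mol.
Chair II (methyl equatorial, vinyl equatorial): E = 0.00 kcal/mol.
ΔE = 3.34 − 0.00 = 3.34 kcal/mol; chair II is more stable.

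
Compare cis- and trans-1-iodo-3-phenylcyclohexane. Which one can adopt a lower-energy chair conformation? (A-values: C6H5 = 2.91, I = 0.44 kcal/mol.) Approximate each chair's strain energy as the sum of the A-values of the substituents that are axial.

At 1,3 positions (parity same): cis → (e,e or a,a); trans → (a,e or e,a).
Best chair for cis: E = 0.00 kcal/mol; best chair for trans: E = 0.44 kcal/mol.
The cis isomer is lower by 0.44 kcal/mol.

cis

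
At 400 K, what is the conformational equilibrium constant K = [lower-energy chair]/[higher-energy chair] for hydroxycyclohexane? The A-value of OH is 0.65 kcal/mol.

One chair has the hydroxyl group axial (E = 0.65 kcal/mol) and the other has it equatorial (E = 0).
ΔG = 0.65 kcal/mol between the two chairs.
K = exp(ΔG/RT) with R = 1.987×10⁻³ kcal mol⁻¹ K⁻¹ and T = 400 K gives K ≈ 2.27.

K ≈ 2.27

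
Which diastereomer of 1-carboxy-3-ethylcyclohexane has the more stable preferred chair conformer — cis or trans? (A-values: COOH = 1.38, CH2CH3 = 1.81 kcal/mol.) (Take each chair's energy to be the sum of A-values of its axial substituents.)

cis

At 1,3 positions (parity same): cis → (e,e or a,a); trans → (a,e or e,a).
Best chair for cis: E = 0.00 kcal/mol; best chair for trans: E = 1.38 kcal/mol.
The cis isomer is lower by 1.38 kcal/mol.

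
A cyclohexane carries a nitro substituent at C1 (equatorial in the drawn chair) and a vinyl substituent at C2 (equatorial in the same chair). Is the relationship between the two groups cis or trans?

trans

C1 and C2 have opposite parity, so their axial bonds point in opposite directions.
With opposite-parity carbons, two substituents on the same face are one axial and one equatorial; opposite faces give both axial or both equatorial.
Here the groups are equatorial/equatorial → opposite face → trans.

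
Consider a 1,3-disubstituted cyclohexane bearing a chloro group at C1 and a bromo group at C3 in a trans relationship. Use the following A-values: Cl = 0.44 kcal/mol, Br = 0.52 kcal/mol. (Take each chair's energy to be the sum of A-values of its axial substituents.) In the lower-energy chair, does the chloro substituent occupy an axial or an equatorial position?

C1 and C3 have the same parity, so for the trans isomer the two substituents are one axial and one equatorial in each chair.
Chair I (chloro axial, bromo equatorial): E = 0.44 kcal/mol.
Chair II (chloro equatorial, bromo axial): E = 0.52 kcal/mol.
Chair I is the more stable (lower-energy) conformer, and in that chair the chloro group is axial.

axial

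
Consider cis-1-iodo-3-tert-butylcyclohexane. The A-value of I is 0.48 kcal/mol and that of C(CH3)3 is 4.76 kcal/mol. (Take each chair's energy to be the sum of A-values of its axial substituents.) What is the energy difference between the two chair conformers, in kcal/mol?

C1 and C3 have the same parity, so for the cis isomer the two substituents are e,e in one chair and a,a in the other.
Chair I (iodo axial, tert-butyl axial): E = 5.24 kcal/mol.
Chair II (iodo equatorial, tert-butyl equatorial): E = 0.00 kcal/mol.
ΔE = 5.24 − 0.00 = 5.24 kcal/mol; chair II is more stable.

5.24 kcal/mol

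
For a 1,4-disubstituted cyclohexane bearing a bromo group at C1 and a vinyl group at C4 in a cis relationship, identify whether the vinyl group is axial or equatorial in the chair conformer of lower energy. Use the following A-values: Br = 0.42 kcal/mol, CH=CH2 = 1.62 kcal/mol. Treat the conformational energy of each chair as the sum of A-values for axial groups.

C1 and C4 have opposite parity, so for the cis isomer the two substituents are one axial and one equatorial in each chair.
Chair I (bromo axial, vinyl equatorial): E = 0.42 kcal/mol.
Chair II (bromo equatorial, vinyl axial): E = 1.62 kcal/mol.
Chair I is the more stable (lower-energy) conformer, and in that chair the vinyl group is equatorial.

equatorial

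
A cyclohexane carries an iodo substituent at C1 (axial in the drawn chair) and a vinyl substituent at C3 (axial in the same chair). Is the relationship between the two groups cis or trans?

cis

C1 and C3 have the same parity, so their axial bonds point in the same direction.
With same-parity carbons, two substituents on the same face are both axial or both equatorial; opposite faces give one of each.
Here the groups are axial/axial → same face → cis.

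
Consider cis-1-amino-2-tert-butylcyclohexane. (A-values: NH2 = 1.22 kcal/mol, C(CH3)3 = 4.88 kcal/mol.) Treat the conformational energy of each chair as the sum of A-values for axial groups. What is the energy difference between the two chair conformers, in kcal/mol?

3.66 kcal/mol

C1 and C2 have opposite parity, so for the cis isomer the two substituents are one axial and one equatorial in each chair.
Chair I (amino axial, tert-butyl equatorial): E = 1.22 kcal/mol.
Chair II (amino equatorial, tert-butyl axial): E = 4.88 kcal/mol.
ΔE = 4.88 − 1.22 = 3.66 kcal/mol; chair I is more stable.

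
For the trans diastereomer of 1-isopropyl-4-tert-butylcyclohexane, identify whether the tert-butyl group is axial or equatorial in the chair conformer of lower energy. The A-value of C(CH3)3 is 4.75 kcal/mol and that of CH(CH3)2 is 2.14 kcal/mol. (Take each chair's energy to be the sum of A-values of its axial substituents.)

equatorial

C1 and C4 have opposite parity, so for the trans isomer the two substituents are e,e in one chair and a,a in the other.
Chair I (tert-butyl axial, isopropyl axial): E = 6.89 kcal/mol.
Chair II (tert-butyl equatorial, isopropyl equatorial): E = 0.00 kcal/mol.
Chair II is the more stable (lower-energy) conformer, and in that chair the tert-butyl group is equatorial.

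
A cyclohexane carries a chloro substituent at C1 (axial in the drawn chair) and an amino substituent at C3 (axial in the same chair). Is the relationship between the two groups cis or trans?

cis

C1 and C3 have the same parity, so their axial bonds point in the same direction.
With same-parity carbons, two substituents on the same face are both axial or both equatorial; opposite faces give one of each.
Here the groups are axial/axial → same face → cis.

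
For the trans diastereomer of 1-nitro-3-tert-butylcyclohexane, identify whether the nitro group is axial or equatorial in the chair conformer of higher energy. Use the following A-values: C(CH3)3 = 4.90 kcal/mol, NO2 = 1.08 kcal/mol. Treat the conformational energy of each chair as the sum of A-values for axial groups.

C1 and C3 have the same parity, so for the trans isomer the two substituents are one axial and one equatorial in each chair.
Chair I (tert-butyl axial, nitro equatorial): E = 4.90 kcal/mol.
Chair II (tert-butyl equatorial, nitro axial): E = 1.08 kcal/mol.
Chair I is the less stable (higher-energy) conformer, and in that chair the nitro group is equatorial.

equatorial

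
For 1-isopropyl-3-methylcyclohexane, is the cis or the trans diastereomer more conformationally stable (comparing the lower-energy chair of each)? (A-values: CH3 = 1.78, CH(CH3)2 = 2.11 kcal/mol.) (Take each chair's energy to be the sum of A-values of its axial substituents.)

At 1,3 positions (parity same): cis → (e,e or a,a); trans → (a,e or e,a).
Best chair for cis: E = 0.00 kcal/mol; best chair for trans: E = 1.78 kcal/mol.
The cis isomer is lower by 1.78 kcal/mol.

cis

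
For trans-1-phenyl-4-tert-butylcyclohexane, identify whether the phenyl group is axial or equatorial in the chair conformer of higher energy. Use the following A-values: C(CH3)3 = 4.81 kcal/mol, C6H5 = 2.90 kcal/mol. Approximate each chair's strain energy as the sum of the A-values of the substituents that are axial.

C1 and C4 have opposite parity, so for the trans isomer the two substituents are e,e in one chair and a,a in the other.
Chair I (tert-butyl axial, phenyl axial): E = 7.71 kcal/mol.
Chair II (tert-butyl equatorial, phenyl equatorial): E = 0.00 kcal/mol.
Chair I is the less stable (higher-energy) conformer, and in that chair the phenyl group is axial.

axial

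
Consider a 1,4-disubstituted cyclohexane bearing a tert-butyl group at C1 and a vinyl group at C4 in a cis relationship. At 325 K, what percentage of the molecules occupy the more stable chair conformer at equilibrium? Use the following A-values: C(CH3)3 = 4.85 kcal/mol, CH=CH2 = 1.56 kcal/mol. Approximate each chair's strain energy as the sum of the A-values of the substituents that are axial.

99.4%

C1 and C4 have opposite parity, so for the cis isomer the two substituents are one axial and one equatorial in each chair.
Chair I (tert-butyl axial, vinyl equatorial): E = 4.85 kcal/mol; chair II (tert-butyl equatorial, vinyl axial): E = 1.56 kcal/mol.
ΔG = 3.29 kcal/mol between the two chairs.
K = exp(ΔG/RT) with R = 1.987×10⁻³ kcal mol⁻¹ K⁻¹ and T = 325 K gives K ≈ 163.
Fraction in the lower-energy chair = K/(K+1) = 99.4%.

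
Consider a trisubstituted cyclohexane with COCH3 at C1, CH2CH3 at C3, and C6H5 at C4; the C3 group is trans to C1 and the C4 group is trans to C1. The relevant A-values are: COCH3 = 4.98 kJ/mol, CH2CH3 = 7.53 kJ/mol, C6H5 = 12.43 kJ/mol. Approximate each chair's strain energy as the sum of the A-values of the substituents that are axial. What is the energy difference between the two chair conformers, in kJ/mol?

9.88 kJ/mol

Chair I (acetyl axial, ethyl equatorial, phenyl axial): E = 17.41 kJ/mol.
Chair II (acetyl equatorial, ethyl axial, phenyl equatorial): E = 7.53 kJ/mol.
ΔE = 17.41 − 7.53 = 9.88 kJ/mol; chair II is more stable.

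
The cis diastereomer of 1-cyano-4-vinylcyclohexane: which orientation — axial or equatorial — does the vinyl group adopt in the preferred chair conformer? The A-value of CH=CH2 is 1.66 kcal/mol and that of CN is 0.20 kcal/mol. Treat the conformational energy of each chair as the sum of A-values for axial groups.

C1 and C4 have opposite parity, so for the cis isomer the two substituents are one axial and one equatorial in each chair.
Chair I (vinyl axial, cyano equatorial): E = 1.66 kcal/mol.
Chair II (vinyl equatorial, cyano axial): E = 0.20 kcal/mol.
Chair II is the more stable (lower-energy) conformer, and in that chair the vinyl group is equatorial.

equatorial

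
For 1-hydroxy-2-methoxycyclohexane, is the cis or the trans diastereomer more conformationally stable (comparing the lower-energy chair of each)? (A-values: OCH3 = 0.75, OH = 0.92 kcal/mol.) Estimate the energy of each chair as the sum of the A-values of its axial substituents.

At 1,2 positions (parity opposite): cis → (a,e or e,a); trans → (e,e or a,a).
Best chair for cis: E = 0.75 kcal/mol; best chair for trans: E = 0.00 kcal/mol.
The trans isomer is lower by 0.75 kcal/mol.

trans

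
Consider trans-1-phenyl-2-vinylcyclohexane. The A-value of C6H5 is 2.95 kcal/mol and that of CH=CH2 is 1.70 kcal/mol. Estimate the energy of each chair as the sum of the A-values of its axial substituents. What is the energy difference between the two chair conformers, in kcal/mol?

4.65 kcal/mol

C1 and C2 have opposite parity, so for the trans isomer the two substituents are e,e in one chair and a,a in the other.
Chair I (phenyl axial, vinyl axial): E = 4.65 kcal/mol.
Chair II (phenyl equatorial, vinyl equatorial): E = 0.00 kcal/mol.
ΔE = 4.65 − 0.00 = 4.65 kcal/mol; chair II is more stable.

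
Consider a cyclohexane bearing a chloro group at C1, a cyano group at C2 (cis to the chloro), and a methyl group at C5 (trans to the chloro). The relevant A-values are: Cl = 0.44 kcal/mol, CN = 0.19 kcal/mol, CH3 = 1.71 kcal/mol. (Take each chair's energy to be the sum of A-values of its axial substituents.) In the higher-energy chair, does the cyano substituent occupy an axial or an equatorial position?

axial

Chair I (chloro axial, cyano equatorial, methyl equatorial): E = 0.44 kcal/mol.
Chair II (chloro equatorial, cyano axial, methyl axial): E = 1.90 kcal/mol.
Chair II is the less stable (higher-energy) conformer, and in that chair the cyano group is axial.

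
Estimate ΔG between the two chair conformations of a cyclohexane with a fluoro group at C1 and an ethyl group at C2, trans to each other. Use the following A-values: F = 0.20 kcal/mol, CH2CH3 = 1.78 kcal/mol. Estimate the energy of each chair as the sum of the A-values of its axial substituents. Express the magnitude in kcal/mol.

C1 and C2 have opposite parity, so for the trans isomer the two substituents are e,e in one chair and a,a in the other.
Chair I (fluoro axial, ethyl axial): E = 1.98 kcal/mol.
Chair II (fluoro equatorial, ethyl equatorial): E = 0.00 kcal/mol.
ΔE = 1.98 − 0.00 = 1.98 kcal/mol; chair II is more stable.

1.98 kcal/mol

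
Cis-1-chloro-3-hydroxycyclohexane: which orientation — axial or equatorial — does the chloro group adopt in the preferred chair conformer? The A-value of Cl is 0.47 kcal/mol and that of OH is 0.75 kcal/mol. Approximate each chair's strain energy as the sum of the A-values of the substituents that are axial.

equatorial

C1 and C3 have the same parity, so for the cis isomer the two substituents are e,e in one chair and a,a in the other.
Chair I (chloro axial, hydroxyl axial): E = 1.22 kcal/mol.
Chair II (chloro equatorial, hydroxyl equatorial): E = 0.00 kcal/mol.
Chair II is the more stable (lower-energy) conformer, and in that chair the chloro group is equatorial.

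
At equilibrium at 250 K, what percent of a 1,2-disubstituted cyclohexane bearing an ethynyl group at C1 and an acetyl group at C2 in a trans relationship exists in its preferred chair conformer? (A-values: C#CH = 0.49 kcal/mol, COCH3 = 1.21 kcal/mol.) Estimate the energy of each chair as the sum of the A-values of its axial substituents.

96.8%

C1 and C2 have opposite parity, so for the trans isomer the two substituents are e,e in one chair and a,a in the other.
Chair I (ethynyl axial, acetyl axial): E = 1.70 kcal/mol; chair II (ethynyl equatorial, acetyl equatorial): E = 0.00 kcal/mol.
ΔG = 1.70 kcal/mol between the two chairs.
K = exp(ΔG/RT) with R = 1.987×10⁻³ kcal mol⁻¹ K⁻¹ and T = 250 K gives K ≈ 30.6.
Fraction in the lower-energy chair = K/(K+1) = 96.8%.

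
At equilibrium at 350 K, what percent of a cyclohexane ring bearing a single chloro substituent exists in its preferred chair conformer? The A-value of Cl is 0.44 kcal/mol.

One chair has the chloro group axial (E = 0.44 kcal/mol) and the other has it equatorial (E = 0).
ΔG = 0.44 kcal/mol between the two chairs.
K = exp(ΔG/RT) with R = 1.987×10⁻³ kcal mol⁻¹ K⁻¹ and T = 350 K gives K ≈ 1.88.
Fraction in the lower-energy chair = K/(K+1) = 65.3%.

65.3%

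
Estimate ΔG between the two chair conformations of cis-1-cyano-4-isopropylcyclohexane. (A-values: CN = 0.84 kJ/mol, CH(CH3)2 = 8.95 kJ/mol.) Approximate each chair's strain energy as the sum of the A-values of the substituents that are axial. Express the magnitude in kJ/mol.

C1 and C4 have opposite parity, so for the cis isomer the two substituents are one axial and one equatorial in each chair.
Chair I (cyano axial, isopropyl equatorial): E = 0.84 kJ/mol.
Chair II (cyano equatorial, isopropyl axial): E = 8.95 kJ/mol.
ΔE = 8.95 − 0.84 = 8.11 kJ/mol; chair I is more stable.

8.11 kJ/mol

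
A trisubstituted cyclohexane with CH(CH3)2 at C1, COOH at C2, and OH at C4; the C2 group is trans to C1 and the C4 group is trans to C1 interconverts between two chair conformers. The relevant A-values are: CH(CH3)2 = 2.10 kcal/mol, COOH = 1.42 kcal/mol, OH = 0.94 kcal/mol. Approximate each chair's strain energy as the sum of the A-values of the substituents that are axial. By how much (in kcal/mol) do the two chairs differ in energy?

4.46 kcal/mol

Chair I (isopropyl axial, carboxyl axial, hydroxyl axial): E = 4.46 kcal/mol.
Chair II (isopropyl equatorial, carboxyl equatorial, hydroxyl equatorial): E = 0.00 kcal/mol.
ΔE = 4.46 − 0.00 = 4.46 kcal/mol; chair II is more stable.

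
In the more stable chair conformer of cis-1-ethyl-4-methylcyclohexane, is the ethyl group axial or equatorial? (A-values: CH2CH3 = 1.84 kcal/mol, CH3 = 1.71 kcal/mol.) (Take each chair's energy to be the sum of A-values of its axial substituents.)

equatorial

C1 and C4 have opposite parity, so for the cis isomer the two substituents are one axial and one equatorial in each chair.
Chair I (ethyl axial, methyl equatorial): E = 1.84 kcal/mol.
Chair II (ethyl equatorial, methyl axial): E = 1.71 kcal/mol.
Chair II is the more stable (lower-energy) conformer, and in that chair the ethyl group is equatorial.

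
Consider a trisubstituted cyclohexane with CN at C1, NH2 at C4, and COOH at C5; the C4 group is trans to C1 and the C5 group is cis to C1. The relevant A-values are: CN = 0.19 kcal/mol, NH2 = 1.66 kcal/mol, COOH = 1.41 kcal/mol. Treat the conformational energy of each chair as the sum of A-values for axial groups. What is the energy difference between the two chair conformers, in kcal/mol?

Chair I (cyano axial, amino axial, carboxyl axial): E = 3.26 kcal/mol.
Chair II (cyano equatorial, amino equatorial, carboxyl equatorial): E = 0.00 kcal/mol.
ΔE = 3.26 − 0.00 = 3.26 kcal/mol; chair II is more stable.

3.26 kcal/mol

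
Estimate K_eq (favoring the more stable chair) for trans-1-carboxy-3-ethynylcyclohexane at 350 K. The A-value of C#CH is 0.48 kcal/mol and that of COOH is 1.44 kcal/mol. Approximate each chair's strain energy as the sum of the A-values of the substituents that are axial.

C1 and C3 have the same parity, so for the trans isomer the two substituents are one axial and one equatorial in each chair.
Chair I (ethynyl axial, carboxyl equatorial): E = 0.48 kcal/mol; chair II (ethynyl equatorial, carboxyl axial): E = 1.44 kcal/mol.
ΔG = 0.96 kcal/mol between the two chairs.
K = exp(ΔG/RT) with R = 1.987×10⁻³ kcal mol⁻¹ K⁻¹ and T = 350 K gives K ≈ 3.98.

K ≈ 3.98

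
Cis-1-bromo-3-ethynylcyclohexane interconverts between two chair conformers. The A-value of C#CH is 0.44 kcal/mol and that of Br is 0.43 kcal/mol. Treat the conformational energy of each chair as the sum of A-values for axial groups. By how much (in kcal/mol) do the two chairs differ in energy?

0.87 kcal/mol

C1 and C3 have the same parity, so for the cis isomer the two substituents are e,e in one chair and a,a in the other.
Chair I (ethynyl axial, bromo axial): E = 0.87 kcal/mol.
Chair II (ethynyl equatorial, bromo equatorial): E = 0.00 kcal/mol.
ΔE = 0.87 − 0.00 = 0.87 kcal/mol; chair II is more stable.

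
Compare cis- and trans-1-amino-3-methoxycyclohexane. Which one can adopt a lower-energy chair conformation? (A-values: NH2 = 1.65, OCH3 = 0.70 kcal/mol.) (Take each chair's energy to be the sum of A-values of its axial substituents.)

cis

At 1,3 positions (parity same): cis → (e,e or a,a); trans → (a,e or e,a).
Best chair for cis: E = 0.00 kcal/mol; best chair for trans: E = 0.70 kcal/mol.
The cis isomer is lower by 0.70 kcal/mol.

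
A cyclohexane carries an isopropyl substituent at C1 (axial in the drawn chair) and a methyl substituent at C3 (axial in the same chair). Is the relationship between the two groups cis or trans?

cis

C1 and C3 have the same parity, so their axial bonds point in the same direction.
With same-parity carbons, two substituents on the same face are both axial or both equatorial; opposite faces give one of each.
Here the groups are axial/axial → same face → cis.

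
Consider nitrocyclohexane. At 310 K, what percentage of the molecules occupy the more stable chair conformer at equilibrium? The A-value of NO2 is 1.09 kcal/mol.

85.4%

One chair has the nitro group axial (E = 1.09 kcal/mol) and the other has it equatorial (E = 0).
ΔG = 1.09 kcal/mol between the two chairs.
K = exp(ΔG/RT) with R = 1.987×10⁻³ kcal mol⁻¹ K⁻¹ and T = 310 K gives K ≈ 5.87.
Fraction in the lower-energy chair = K/(K+1) = 85.4%.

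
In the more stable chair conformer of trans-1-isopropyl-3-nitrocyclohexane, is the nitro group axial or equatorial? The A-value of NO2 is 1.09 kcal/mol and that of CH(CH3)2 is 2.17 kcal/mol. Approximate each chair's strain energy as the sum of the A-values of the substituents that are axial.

C1 and C3 have the same parity, so for the trans isomer the two substituents are one axial and one equatorial in each chair.
Chair I (nitro axial, isopropyl equatorial): E = 1.09 kcal/mol.
Chair II (nitro equatorial, isopropyl axial): E = 2.17 kcal/mol.
Chair I is the more stable (lower-energy) conformer, and in that chair the nitro group is axial.

axial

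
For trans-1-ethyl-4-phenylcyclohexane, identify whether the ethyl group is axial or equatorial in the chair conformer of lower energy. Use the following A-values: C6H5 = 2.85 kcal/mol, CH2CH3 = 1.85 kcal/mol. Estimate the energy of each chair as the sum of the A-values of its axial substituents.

equatorial

C1 and C4 have opposite parity, so for the trans isomer the two substituents are e,e in one chair and a,a in the other.
Chair I (phenyl axial, ethyl axial): E = 4.70 kcal/mol.
Chair II (phenyl equatorial, ethyl equatorial): E = 0.00 kcal/mol.
Chair II is the more stable (lower-energy) conformer, and in that chair the ethyl group is equatorial.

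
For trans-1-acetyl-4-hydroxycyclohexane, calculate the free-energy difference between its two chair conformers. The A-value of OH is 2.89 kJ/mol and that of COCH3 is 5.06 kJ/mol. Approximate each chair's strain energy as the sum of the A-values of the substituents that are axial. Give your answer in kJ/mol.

C1 and C4 have opposite parity, so for the trans isomer the two substituents are e,e in one chair and a,a in the other.
Chair I (hydroxyl axial, acetyl axial): E = 7.95 kJ/mol.
Chair II (hydroxyl equatorial, acetyl equatorial): E = 0.00 kJ/mol.
ΔE = 7.95 − 0.00 = 7.95 kJ/mol; chair II is more stable.

7.95 kJ/mol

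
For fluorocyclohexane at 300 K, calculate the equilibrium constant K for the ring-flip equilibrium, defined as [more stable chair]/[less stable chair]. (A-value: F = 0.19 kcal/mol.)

One chair has the fluoro group axial (E = 0.19 kcal/mol) and the other has it equatorial (E = 0).
ΔG = 0.19 kcal/mol between the two chairs.
K = exp(ΔG/RT) with R = 1.987×10⁻³ kcal mol⁻¹ K⁻¹ and T = 300 K gives K ≈ 1.38.

K ≈ 1.38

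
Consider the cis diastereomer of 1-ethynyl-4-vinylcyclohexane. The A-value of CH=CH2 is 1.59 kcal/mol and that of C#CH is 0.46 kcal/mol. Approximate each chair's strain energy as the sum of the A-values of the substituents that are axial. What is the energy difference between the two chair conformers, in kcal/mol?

C1 and C4 have opposite parity, so for the cis isomer the two substituents are one axial and one equatorial in each chair.
Chair I (vinyl axial, ethynyl equatorial): E = 1.59 kcal/mol.
Chair II (vinyl equatorial, ethynyl axial): E = 0.46 kcal/mol.
ΔE = 1.59 − 0.46 = 1.13 kcal/mol; chair II is more stable.

1.13 kcal/mol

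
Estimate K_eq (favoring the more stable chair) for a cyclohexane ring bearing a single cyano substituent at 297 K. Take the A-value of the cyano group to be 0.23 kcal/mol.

One chair has the cyano group axial (E = 0.23 kcal/mol) and the other has it equatorial (E = 0).
ΔG = 0.23 kcal/mol between the two chairs.
K = exp(ΔG/RT) with R = 1.987×10⁻³ kcal mol⁻¹ K⁻¹ and T = 297 K gives K ≈ 1.48.

K ≈ 1.48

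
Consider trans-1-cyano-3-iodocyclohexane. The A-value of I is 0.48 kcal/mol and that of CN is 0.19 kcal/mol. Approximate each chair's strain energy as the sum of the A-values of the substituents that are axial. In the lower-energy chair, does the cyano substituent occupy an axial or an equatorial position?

axial

C1 and C3 have the same parity, so for the trans isomer the two substituents are one axial and one equatorial in each chair.
Chair I (iodo axial, cyano equatorial): E = 0.48 kcal/mol.
Chair II (iodo equatorial, cyano axial): E = 0.19 kcal/mol.
Chair II is the more stable (lower-energy) conformer, and in that chair the cyano group is axial.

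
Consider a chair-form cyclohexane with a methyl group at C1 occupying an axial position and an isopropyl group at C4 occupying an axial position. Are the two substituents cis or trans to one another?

trans

C1 and C4 have opposite parity, so their axial bonds point in opposite directions.
With opposite-parity carbons, two substituents on the same face are one axial and one equatorial; opposite faces give both axial or both equatorial.
Here the groups are axial/axial → opposite face → trans.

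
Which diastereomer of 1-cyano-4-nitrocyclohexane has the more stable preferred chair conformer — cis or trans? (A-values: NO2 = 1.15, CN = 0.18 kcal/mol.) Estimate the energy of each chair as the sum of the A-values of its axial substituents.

At 1,4 positions (parity opposite): cis → (a,e or e,a); trans → (e,e or a,a).
Best chair for cis: E = 0.18 kcal/mol; best chair for trans: E = 0.00 kcal/mol.
The trans isomer is lower by 0.18 kcal/mol.

trans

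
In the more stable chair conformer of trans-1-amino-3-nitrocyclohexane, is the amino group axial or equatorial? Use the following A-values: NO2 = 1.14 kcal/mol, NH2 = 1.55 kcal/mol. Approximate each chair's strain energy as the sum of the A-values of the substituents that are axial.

equatorial

C1 and C3 have the same parity, so for the trans isomer the two substituents are one axial and one equatorial in each chair.
Chair I (nitro axial, amino equatorial): E = 1.14 kcal/mol.
Chair II (nitro equatorial, amino axial): E = 1.55 kcal/mol.
Chair I is the more stable (lower-energy) conformer, and in that chair the amino group is equatorial.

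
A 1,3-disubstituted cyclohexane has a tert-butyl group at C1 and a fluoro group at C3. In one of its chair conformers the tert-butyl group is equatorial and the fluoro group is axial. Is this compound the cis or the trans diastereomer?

C1 and C3 have the same parity, so their axial bonds point in the same direction.
With same-parity carbons, two substituents on the same face are both axial or both equatorial; opposite faces give one of each.
Here the groups are equatorial/axial → opposite face → trans.

trans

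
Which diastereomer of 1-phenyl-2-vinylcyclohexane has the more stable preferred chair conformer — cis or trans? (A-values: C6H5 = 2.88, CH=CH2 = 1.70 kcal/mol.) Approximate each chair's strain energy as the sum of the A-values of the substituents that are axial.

At 1,2 positions (parity opposite): cis → (a,e or e,a); trans → (e,e or a,a).
Best chair for cis: E = 1.70 kcal/mol; best chair for trans: E = 0.00 kcal/mol.
The trans isomer is lower by 1.70 kcal/mol.

trans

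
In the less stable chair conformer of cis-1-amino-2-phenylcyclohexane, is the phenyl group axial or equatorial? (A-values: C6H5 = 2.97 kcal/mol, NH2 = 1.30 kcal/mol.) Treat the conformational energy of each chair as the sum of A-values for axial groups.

C1 and C2 have opposite parity, so for the cis isomer the two substituents are one axial and one equatorial in each chair.
Chair I (phenyl axial, amino equatorial): E = 2.97 kcal/mol.
Chair II (phenyl equatorial, amino axial): E = 1.30 kcal/mol.
Chair I is the less stable (higher-energy) conformer, and in that chair the phenyl group is axial.

axial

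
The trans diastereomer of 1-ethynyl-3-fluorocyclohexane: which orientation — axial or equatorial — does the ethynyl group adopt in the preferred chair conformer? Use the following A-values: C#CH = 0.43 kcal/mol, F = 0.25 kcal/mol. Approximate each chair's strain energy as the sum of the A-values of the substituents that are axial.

C1 and C3 have the same parity, so for the trans isomer the two substituents are one axial and one equatorial in each chair.
Chair I (ethynyl axial, fluoro equatorial): E = 0.43 kcal/mol.
Chair II (ethynyl equatorial, fluoro axial): E = 0.25 kcal/mol.
Chair II is the more stable (lower-energy) conformer, and in that chair the ethynyl group is equatorial.

equatorial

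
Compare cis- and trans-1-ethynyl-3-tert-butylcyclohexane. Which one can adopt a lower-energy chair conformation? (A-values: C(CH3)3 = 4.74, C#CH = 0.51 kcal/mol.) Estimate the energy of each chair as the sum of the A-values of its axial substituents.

At 1,3 positions (parity same): cis → (e,e or a,a); trans → (a,e or e,a).
Best chair for cis: E = 0.00 kcal/mol; best chair for trans: E = 0.51 kcal/mol.
The cis isomer is lower by 0.51 kcal/mol.

cis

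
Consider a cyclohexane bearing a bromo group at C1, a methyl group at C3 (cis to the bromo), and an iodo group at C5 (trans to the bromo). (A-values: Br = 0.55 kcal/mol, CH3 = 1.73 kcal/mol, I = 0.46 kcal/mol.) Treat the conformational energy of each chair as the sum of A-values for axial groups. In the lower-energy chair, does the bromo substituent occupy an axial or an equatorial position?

equatorial

Chair I (bromo axial, methyl axial, iodo equatorial): E = 2.28 kcal/mol.
Chair II (bromo equatorial, methyl equatorial, iodo axial): E = 0.46 kcal/mol.
Chair II is the more stable (lower-energy) conformer, and in that chair the bromo group is equatorial.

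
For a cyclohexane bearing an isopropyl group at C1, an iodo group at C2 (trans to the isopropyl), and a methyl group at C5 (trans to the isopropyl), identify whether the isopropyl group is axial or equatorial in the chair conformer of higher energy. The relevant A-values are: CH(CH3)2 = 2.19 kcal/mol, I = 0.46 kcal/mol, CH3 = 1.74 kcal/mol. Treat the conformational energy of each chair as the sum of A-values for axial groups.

Chair I (isopropyl axial, iodo axial, methyl equatorial): E = 2.65 kcal/mol.
Chair II (isopropyl equatorial, iodo equatorial, methyl axial): E = 1.74 kcal/mol.
Chair I is the less stable (higher-energy) conformer, and in that chair the isopropyl group is axial.

axial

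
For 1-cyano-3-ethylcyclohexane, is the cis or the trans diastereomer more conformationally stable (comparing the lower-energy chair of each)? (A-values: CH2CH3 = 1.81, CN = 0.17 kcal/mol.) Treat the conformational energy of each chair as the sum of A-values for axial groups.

At 1,3 positions (parity same): cis → (e,e or a,a); trans → (a,e or e,a).
Best chair for cis: E = 0.00 kcal/mol; best chair for trans: E = 0.17 kcal/mol.
The cis isomer is lower by 0.17 kcal/mol.

cis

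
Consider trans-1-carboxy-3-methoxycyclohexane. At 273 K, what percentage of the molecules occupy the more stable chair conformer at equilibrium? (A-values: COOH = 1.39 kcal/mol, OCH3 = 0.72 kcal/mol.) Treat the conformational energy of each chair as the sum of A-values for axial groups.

C1 and C3 have the same parity, so for the trans isomer the two substituents are one axial and one equatorial in each chair.
Chair I (carboxyl axial, methoxy equatorial): E = 1.39 kcal/mol; chair II (carboxyl equatorial, methoxy axial): E = 0.72 kcal/mol.
ΔG = 0.67 kcal/mol between the two chairs.
K = exp(ΔG/RT) with R = 1.987×10⁻³ kcal mol⁻¹ K⁻¹ and T = 273 K gives K ≈ 3.44.
Fraction in the lower-energy chair = K/(K+1) = 77.5%.

77.5%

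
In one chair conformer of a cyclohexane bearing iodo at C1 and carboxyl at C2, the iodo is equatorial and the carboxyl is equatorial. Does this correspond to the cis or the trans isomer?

C1 and C2 have opposite parity, so their axial bonds point in opposite directions.
With opposite-parity carbons, two substituents on the same face are one axial and one equatorial; opposite faces give both axial or both equatorial.
Here the groups are equatorial/equatorial → opposite face → trans.

trans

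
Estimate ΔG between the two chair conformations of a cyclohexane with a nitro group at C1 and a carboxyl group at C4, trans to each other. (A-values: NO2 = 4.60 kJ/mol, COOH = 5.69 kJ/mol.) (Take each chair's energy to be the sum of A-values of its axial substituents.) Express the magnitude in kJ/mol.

C1 and C4 have opposite parity, so for the trans isomer the two substituents are e,e in one chair and a,a in the other.
Chair I (nitro axial, carboxyl axial): E = 10.29 kJ/mol.
Chair II (nitro equatorial, carboxyl equatorial): E = 0.00 kJ/mol.
ΔE = 10.29 − 0.00 = 10.29 kJ/mol; chair II is more stable.

10.29 kJ/mol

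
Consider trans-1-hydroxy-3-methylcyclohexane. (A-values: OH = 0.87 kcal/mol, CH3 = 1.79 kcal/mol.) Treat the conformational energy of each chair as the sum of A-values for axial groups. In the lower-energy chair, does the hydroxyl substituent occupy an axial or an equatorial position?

C1 and C3 have the same parity, so for the trans isomer the two substituents are one axial and one equatorial in each chair.
Chair I (hydroxyl axial, methyl equatorial): E = 0.87 kcal/mol.
Chair II (hydroxyl equatorial, methyl axial): E = 1.79 kcal/mol.
Chair I is the more stable (lower-energy) conformer, and in that chair the hydroxyl group is axial.

axial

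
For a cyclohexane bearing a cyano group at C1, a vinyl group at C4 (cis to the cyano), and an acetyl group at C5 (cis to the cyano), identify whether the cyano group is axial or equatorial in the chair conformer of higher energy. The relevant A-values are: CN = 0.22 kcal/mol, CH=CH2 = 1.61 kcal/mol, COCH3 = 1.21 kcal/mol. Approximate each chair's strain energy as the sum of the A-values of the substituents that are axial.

equatorial

Chair I (cyano axial, vinyl equatorial, acetyl axial): E = 1.43 kcal/mol.
Chair II (cyano equatorial, vinyl axial, acetyl equatorial): E = 1.61 kcal/mol.
Chair II is the less stable (higher-energy) conformer, and in that chair the cyano group is equatorial.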